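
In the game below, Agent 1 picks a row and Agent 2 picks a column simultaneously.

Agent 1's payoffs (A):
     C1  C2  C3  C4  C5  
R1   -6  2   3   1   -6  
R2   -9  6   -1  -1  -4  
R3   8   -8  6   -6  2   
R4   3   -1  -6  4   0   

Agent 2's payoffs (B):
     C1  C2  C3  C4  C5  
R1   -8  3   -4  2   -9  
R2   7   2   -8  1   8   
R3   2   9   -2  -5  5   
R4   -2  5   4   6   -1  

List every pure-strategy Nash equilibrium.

(R4, C4)

A profile is a Nash equilibrium when each player is best-responding to the other.
Agent 1's best responses — vs C1: R3 (payoff 8); vs C2: R2 (payoff 6); vs C3: R3 (payoff 6); vs C4: R4 (payoff 4); vs C5: R3 (payoff 2).
Agent 2's best responses — vs R1: C2 (payoff 3); vs R2: C5 (payoff 8); vs R3: C2 (payoff 9); vs R4: C4 (payoff 6).
The only mutual best response is (R4, C4); neither player gains by switching there.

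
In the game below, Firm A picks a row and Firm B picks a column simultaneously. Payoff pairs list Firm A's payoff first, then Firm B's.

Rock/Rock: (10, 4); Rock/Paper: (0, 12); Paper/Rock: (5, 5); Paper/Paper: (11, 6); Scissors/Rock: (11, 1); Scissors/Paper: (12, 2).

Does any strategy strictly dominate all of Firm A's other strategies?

Scissors

Check whether one of Firm A's strategies beats all alternatives regardless of what the opponent does.
Scissors strictly dominates: vs Rock: 11 > each of {10, 5}; vs Paper: 12 > each of {0, 11}.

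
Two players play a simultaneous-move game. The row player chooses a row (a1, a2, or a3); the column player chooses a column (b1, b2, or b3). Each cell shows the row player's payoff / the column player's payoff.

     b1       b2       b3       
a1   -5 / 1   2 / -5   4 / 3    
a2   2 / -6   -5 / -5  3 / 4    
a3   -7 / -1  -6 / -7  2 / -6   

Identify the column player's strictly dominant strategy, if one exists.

No strictly dominant strategy

A strategy is strictly dominant if it gives the column player a strictly higher payoff than every other strategy, against every choice by the opponent.
b1 is not dominant: against a1, b3 gives 3 > 1.
b2 is not dominant: against a1, b1 gives 1 > -5.
b3 is not dominant: against a3, b1 gives -1 > -6.
No single strategy is best against every opponent action.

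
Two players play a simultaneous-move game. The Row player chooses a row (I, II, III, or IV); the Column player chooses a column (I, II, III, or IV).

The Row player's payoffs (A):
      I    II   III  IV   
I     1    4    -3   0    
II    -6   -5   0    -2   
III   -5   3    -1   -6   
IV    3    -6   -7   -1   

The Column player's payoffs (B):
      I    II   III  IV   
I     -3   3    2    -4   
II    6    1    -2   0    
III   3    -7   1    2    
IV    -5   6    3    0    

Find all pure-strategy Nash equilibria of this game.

(I, II)

Check mutual best responses: a cell is a NE iff neither player can gain by unilaterally deviating.
The Row player's best responses — vs I: IV (payoff 3); vs II: I (payoff 4); vs III: II (payoff 0); vs IV: I (payoff 0).
The Column player's best responses — vs I: II (payoff 3); vs II: I (payoff 6); vs III: I (payoff 3); vs IV: II (payoff 6).
The only mutual best response is (I, II); neither player gains by switching there.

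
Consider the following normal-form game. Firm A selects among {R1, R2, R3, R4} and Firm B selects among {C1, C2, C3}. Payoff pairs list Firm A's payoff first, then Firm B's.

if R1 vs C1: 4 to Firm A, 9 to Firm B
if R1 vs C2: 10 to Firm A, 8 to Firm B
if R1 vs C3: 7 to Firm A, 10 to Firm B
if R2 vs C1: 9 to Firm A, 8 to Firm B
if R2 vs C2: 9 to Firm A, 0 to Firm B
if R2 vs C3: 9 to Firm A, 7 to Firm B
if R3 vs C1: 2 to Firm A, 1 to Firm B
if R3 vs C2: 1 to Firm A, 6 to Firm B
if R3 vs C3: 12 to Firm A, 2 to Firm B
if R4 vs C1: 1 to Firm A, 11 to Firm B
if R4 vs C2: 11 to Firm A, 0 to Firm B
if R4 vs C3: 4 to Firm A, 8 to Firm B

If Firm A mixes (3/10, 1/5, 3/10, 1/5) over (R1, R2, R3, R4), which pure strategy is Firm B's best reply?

Compute Firm B's expected payoff from each pure strategy against the given mix.
C1: (3/10)·9 + (1/5)·8 + (3/10)·1 + (1/5)·11 = 34/5
C2: (3/10)·8 + (1/5)·0 + (3/10)·6 + (1/5)·0 = 21/5
C3: (3/10)·10 + (1/5)·7 + (3/10)·2 + (1/5)·8 = 33/5
Highest expected payoff is 34/5, from C1.

C1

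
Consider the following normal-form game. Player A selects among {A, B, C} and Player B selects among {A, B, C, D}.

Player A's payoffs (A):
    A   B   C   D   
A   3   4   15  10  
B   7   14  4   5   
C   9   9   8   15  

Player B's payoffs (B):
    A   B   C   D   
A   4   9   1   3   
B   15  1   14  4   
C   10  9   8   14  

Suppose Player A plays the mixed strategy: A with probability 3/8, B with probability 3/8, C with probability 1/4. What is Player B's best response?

A

Compute Player B's expected payoff from each pure strategy against the given mix.
A: (3/8)·4 + (3/8)·15 + (1/4)·10 = 77/8
B: (3/8)·9 + (3/8)·1 + (1/4)·9 = 6
C: (3/8)·1 + (3/8)·14 + (1/4)·8 = 61/8
D: (3/8)·3 + (3/8)·4 + (1/4)·14 = 49/8
Highest expected payoff is 77/8, from A.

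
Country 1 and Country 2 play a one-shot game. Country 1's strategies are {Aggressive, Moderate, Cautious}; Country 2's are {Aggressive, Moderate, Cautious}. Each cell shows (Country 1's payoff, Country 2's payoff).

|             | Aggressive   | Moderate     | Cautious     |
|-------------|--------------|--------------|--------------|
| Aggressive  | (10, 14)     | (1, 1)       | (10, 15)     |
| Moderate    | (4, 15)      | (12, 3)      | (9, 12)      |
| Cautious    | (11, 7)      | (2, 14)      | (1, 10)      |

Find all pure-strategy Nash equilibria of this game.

Check mutual best responses: a cell is a NE iff neither player can gain by unilaterally deviating.
Country 1's best responses — vs Aggressive: Cautious (payoff 11); vs Moderate: Moderate (payoff 12); vs Cautious: Aggressive (payoff 10).
Country 2's best responses — vs Aggressive: Cautious (payoff 15); vs Moderate: Aggressive (payoff 15); vs Cautious: Moderate (payoff 14).
The only mutual best response is (Aggressive, Cautious); neither player gains by switching there.

(Aggressive, Cautious)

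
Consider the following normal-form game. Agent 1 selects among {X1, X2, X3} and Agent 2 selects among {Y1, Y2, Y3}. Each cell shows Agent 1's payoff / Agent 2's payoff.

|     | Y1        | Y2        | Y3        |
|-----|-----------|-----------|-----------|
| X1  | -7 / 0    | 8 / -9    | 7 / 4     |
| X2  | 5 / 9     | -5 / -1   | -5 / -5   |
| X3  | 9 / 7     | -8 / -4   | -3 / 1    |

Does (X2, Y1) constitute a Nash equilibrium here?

No

Holding Agent 2 at Y1: Agent 1 gets 5 from X2 but could get 9 by switching to X3. Agent 1 has a profitable deviation.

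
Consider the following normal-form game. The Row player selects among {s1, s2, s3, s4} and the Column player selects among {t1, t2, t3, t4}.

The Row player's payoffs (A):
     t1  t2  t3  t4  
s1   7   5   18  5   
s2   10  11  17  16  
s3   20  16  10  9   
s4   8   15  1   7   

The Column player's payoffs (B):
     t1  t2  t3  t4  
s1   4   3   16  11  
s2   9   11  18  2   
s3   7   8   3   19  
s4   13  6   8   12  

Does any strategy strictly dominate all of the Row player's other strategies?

A strategy is strictly dominant if it gives the Row player a strictly higher payoff than every other strategy, against every choice by the opponent.
s1 is not dominant: against t1, s2 gives 10 > 7.
s2 is not dominant: against t1, s3 gives 20 > 10.
s3 is not dominant: against t3, s1 gives 18 > 10.
s4 is not dominant: against t1, s2 gives 10 > 8.
No single strategy is best against every opponent action.

No strictly dominant strategy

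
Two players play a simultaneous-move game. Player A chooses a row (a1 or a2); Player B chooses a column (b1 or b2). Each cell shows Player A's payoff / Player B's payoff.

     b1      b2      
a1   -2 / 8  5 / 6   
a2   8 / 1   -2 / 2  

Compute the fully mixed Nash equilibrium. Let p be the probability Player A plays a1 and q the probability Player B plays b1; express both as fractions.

p = 1/3, q = 7/17

Each player's mixing probability is pinned down by making the *other* player indifferent.
Player B indifferent between b1 and b2: p·8 + (1−p)·1 = p·6 + (1−p)·2 ⟹ 1 + 7p = 2 + 4p ⟹ p = 1/3.
Player A indifferent between a1 and a2: q·(-2) + (1−q)·5 = q·8 + (1−q)·(-2) ⟹ 5 + (-7)q = (-2) + 10q ⟹ q = 7/17.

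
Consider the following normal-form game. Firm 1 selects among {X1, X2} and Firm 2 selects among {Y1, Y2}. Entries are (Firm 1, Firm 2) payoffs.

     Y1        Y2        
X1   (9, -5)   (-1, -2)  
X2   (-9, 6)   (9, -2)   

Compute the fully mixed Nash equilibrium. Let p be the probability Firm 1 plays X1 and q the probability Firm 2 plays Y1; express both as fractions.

Each player's mixing probability is pinned down by making the *other* player indifferent.
Firm 2 indifferent between Y1 and Y2: p·(-5) + (1−p)·6 = p·(-2) + (1−p)·(-2) ⟹ 6 + (-11)p = (-2) + 0p ⟹ p = 8/11.
Firm 1 indifferent between X1 and X2: q·9 + (1−q)·(-1) = q·(-9) + (1−q)·9 ⟹ (-1) + 10q = 9 + (-18)q ⟹ q = 5/14.

p = 8/11, q = 5/14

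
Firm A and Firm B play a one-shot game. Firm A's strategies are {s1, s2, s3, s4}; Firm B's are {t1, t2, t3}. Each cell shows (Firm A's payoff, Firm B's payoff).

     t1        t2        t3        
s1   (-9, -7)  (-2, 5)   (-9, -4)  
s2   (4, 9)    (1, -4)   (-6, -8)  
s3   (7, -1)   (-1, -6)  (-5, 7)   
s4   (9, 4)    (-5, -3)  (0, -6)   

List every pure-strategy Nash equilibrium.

Find each player's best response to every opponent strategy; NE are the intersections.
Firm A's best responses — vs t1: s4 (payoff 9); vs t2: s2 (payoff 1); vs t3: s4 (payoff 0).
Firm B's best responses — vs s1: t2 (payoff 5); vs s2: t1 (payoff 9); vs s3: t3 (payoff 7); vs s4: t1 (payoff 4).
The only mutual best response is (s4, t1); neither player gains by switching there.

(s4, t1)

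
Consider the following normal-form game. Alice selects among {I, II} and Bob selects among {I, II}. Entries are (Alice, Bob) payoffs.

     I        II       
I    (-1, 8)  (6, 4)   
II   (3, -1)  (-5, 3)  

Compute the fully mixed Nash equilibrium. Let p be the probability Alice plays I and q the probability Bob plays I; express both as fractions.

Each player's mixing probability is pinned down by making the *other* player indifferent.
Bob indifferent between I and II: p·8 + (1−p)·(-1) = p·4 + (1−p)·3 ⟹ (-1) + 9p = 3 + 1p ⟹ p = 1/2.
Alice indifferent between I and II: q·(-1) + (1−q)·6 = q·3 + (1−q)·(-5) ⟹ 6 + (-7)q = (-5) + 8q ⟹ q = 11/15.

p = 1/2, q = 11/15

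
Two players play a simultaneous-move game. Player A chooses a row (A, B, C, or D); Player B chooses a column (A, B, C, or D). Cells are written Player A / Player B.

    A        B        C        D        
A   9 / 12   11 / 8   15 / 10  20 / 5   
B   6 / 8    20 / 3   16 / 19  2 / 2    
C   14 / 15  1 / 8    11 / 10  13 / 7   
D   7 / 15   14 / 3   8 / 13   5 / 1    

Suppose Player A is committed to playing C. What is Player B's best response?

With Player A fixed at C, Player B's payoffs are: A → 15, B → 8, C → 10, D → 7.
The maximum is 15, achieved by A.

A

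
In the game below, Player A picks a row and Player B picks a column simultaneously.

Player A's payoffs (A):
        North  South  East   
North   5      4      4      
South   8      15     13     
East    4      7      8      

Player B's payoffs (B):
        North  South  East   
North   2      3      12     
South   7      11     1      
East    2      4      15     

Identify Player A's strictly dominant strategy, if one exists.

South

A strategy is strictly dominant if it gives Player A a strictly higher payoff than every other strategy, against every choice by the opponent.
South strictly dominates: vs North: 8 > each of {5, 4}; vs South: 15 > each of {4, 7}; vs East: 13 > each of {4, 8}.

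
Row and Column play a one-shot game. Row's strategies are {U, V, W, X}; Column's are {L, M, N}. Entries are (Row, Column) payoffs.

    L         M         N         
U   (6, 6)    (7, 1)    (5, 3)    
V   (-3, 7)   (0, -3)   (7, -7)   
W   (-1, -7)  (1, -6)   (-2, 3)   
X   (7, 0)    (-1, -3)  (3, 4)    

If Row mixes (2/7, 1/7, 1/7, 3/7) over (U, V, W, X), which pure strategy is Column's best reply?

Compute Column's expected payoff from each pure strategy against the given mix.
L: (2/7)·6 + (1/7)·7 + (1/7)·(-7) + (3/7)·0 = 12/7
M: (2/7)·1 + (1/7)·(-3) + (1/7)·(-6) + (3/7)·(-3) = -16/7
N: (2/7)·3 + (1/7)·(-7) + (1/7)·3 + (3/7)·4 = 2
Highest expected payoff is 2, from N.

N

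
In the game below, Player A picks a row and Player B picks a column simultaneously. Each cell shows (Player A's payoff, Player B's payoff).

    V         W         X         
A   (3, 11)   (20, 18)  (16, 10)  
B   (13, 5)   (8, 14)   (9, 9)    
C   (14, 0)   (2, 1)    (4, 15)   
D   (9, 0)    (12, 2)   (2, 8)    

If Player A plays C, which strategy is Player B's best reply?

X

With Player A fixed at C, Player B's payoffs are: V → 0, W → 1, X → 15.
The maximum is 15, achieved by X.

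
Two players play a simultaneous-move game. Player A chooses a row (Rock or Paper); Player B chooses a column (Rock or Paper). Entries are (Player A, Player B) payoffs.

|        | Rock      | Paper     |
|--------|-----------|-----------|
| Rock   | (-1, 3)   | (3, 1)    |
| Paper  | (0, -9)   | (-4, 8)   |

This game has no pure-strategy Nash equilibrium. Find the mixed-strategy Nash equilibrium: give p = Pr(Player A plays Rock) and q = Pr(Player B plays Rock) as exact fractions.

Each player's mixing probability is pinned down by making the *other* player indifferent.
Player B indifferent between Rock and Paper: p·3 + (1−p)·(-9) = p·1 + (1−p)·8 ⟹ (-9) + 12p = 8 + (-7)p ⟹ p = 17/19.
Player A indifferent between Rock and Paper: q·(-1) + (1−q)·3 = q·0 + (1−q)·(-4) ⟹ 3 + (-4)q = (-4) + 4q ⟹ q = 7/8.

p = 17/19, q = 7/8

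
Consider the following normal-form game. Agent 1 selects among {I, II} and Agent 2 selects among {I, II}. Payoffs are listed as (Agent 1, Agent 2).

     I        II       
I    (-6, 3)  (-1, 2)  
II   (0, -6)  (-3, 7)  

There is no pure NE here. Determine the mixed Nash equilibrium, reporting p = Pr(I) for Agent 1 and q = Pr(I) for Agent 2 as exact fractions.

p = 13/14, q = 1/4

In a mixed NE each player is indifferent between their pure strategies, so the opponent's mix sets the indifference.
Agent 2 indifferent between I and II: p·3 + (1−p)·(-6) = p·2 + (1−p)·7 ⟹ (-6) + 9p = 7 + (-5)p ⟹ p = 13/14.
Agent 1 indifferent between I and II: q·(-6) + (1−q)·(-1) = q·0 + (1−q)·(-3) ⟹ (-1) + (-5)q = (-3) + 3q ⟹ q = 1/4.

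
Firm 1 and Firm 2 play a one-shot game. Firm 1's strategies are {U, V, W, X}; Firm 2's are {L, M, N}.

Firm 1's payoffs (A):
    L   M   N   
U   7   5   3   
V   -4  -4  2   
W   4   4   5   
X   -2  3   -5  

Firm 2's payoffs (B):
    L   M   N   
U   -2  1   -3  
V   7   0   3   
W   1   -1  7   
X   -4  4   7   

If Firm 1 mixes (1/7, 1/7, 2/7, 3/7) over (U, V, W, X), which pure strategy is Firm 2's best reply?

Firm 2's best reply maximizes expected payoff against the mix.
L: (1/7)·(-2) + (1/7)·7 + (2/7)·1 + (3/7)·(-4) = -5/7
M: (1/7)·1 + (1/7)·0 + (2/7)·(-1) + (3/7)·4 = 11/7
N: (1/7)·(-3) + (1/7)·3 + (2/7)·7 + (3/7)·7 = 5
Highest expected payoff is 5, from N.

N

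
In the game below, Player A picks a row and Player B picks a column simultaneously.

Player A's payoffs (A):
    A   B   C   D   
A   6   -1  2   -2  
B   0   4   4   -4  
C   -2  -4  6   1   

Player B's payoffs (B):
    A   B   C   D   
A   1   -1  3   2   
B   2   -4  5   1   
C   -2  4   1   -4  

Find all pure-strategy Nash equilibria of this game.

None

Check mutual best responses: a cell is a NE iff neither player can gain by unilaterally deviating.
Player A's best responses — vs A: A (payoff 6); vs B: B (payoff 4); vs C: C (payoff 6); vs D: C (payoff 1).
Player B's best responses — vs A: C (payoff 3); vs B: C (payoff 5); vs C: B (payoff 4).
No cell has both players best-responding. For instance, Player A's best reply to A is A, but against A Player B prefers C over A.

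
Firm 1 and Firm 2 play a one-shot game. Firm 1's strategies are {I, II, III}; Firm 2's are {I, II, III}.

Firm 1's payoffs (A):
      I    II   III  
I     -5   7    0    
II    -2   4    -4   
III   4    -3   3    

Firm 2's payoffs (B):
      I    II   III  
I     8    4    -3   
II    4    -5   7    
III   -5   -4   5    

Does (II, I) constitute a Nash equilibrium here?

Holding Firm 2 at I: Firm 1 gets -2 from II but could get 4 by switching to III. Firm 1 has a profitable deviation.

No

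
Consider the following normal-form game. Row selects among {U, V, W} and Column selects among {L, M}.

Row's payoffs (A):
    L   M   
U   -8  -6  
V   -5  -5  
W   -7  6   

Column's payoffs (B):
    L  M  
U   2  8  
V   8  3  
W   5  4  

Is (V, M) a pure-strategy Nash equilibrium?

No

Holding Column at M: Row gets -5 from V but could get 6 by switching to W. Row has a profitable deviation.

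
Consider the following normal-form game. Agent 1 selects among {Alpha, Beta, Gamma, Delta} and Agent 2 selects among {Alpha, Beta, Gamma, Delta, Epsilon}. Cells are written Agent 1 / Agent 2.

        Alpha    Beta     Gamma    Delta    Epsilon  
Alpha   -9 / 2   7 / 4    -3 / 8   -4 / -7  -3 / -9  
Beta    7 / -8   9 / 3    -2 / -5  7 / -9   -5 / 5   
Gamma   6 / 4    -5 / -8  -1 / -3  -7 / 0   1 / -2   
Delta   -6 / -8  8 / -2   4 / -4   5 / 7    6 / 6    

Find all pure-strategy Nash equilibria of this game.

None

A profile is a Nash equilibrium when each player is best-responding to the other.
Agent 1's best responses — vs Alpha: Beta (payoff 7); vs Beta: Beta (payoff 9); vs Gamma: Delta (payoff 4); vs Delta: Beta (payoff 7); vs Epsilon: Delta (payoff 6).
Agent 2's best responses — vs Alpha: Gamma (payoff 8); vs Beta: Epsilon (payoff 5); vs Gamma: Alpha (payoff 4); vs Delta: Delta (payoff 7).
No cell has both players best-responding. For instance, Agent 1's best reply to Delta is Beta, but against Beta Agent 2 prefers Epsilon over Delta.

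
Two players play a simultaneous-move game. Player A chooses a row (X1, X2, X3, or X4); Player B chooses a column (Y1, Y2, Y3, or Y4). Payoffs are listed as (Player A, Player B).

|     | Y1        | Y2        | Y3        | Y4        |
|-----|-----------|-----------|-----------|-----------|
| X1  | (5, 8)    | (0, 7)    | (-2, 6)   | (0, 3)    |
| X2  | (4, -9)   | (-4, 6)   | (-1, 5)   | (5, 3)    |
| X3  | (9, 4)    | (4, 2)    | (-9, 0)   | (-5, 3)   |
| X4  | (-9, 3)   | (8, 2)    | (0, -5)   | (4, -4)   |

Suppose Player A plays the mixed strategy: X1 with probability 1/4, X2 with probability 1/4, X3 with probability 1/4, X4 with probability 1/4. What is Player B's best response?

Compute Player B's expected payoff from each pure strategy against the given mix.
Y1: (1/4)·8 + (1/4)·(-9) + (1/4)·4 + (1/4)·3 = 3/2
Y2: (1/4)·7 + (1/4)·6 + (1/4)·2 + (1/4)·2 = 17/4
Y3: (1/4)·6 + (1/4)·5 + (1/4)·0 + (1/4)·(-5) = 3/2
Y4: (1/4)·3 + (1/4)·3 + (1/4)·3 + (1/4)·(-4) = 5/4
Highest expected payoff is 17/4, from Y2.

Y2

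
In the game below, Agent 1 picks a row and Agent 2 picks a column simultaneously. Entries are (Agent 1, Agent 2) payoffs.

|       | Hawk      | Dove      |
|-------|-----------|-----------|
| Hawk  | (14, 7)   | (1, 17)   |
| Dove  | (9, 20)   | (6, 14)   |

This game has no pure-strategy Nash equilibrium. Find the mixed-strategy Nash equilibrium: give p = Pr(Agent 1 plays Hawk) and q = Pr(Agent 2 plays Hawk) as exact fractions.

p = 3/8, q = 1/2

In a mixed NE each player is indifferent between their pure strategies, so the opponent's mix sets the indifference.
Agent 2 indifferent between Hawk and Dove: p·7 + (1−p)·20 = p·17 + (1−p)·14 ⟹ 20 + (-13)p = 14 + 3p ⟹ p = 3/8.
Agent 1 indifferent between Hawk and Dove: q·14 + (1−q)·1 = q·9 + (1−q)·6 ⟹ 1 + 13q = 6 + 3q ⟹ q = 1/2.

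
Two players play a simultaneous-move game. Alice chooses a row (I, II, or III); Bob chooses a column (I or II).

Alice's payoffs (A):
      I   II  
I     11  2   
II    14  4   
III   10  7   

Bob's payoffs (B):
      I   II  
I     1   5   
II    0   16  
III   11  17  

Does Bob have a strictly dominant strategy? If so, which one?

II

A strategy is strictly dominant if it gives Bob a strictly higher payoff than every other strategy, against every choice by the opponent.
II strictly dominates: vs I: 5 > 1; vs II: 16 > 0; vs III: 17 > 11.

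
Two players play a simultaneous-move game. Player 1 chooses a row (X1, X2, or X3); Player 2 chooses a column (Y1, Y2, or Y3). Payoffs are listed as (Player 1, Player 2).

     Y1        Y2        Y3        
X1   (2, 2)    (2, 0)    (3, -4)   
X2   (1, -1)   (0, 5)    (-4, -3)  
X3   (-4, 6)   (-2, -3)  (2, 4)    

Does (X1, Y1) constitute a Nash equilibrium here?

Yes

Holding Player 2 at Y1: Player 1 gets 2 from X1, versus 1 from X2, -4 from X3. No profitable deviation for Player 1.
Holding Player 1 at X1: Player 2 gets 2 from Y1, versus 0 from Y2, -4 from Y3. No profitable deviation for Player 2 either.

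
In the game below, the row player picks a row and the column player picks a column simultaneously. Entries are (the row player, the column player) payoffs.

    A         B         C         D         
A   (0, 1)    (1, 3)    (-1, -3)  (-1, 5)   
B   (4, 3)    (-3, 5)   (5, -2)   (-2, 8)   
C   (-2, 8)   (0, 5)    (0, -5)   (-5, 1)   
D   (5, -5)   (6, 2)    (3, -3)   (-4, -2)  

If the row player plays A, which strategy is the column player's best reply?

With the row player fixed at A, the column player's payoffs are: A → 1, B → 3, C → -3, D → 5.
The maximum is 5, achieved by D.

D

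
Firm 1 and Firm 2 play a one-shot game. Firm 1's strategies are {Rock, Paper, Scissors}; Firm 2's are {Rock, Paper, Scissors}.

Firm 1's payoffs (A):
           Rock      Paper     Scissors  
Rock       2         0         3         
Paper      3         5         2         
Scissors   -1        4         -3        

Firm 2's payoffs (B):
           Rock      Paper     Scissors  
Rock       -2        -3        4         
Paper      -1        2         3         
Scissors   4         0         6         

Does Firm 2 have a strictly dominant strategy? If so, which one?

Check whether one of Firm 2's strategies beats all alternatives regardless of what the opponent does.
Scissors strictly dominates: vs Rock: 4 > each of {-2, -3}; vs Paper: 3 > each of {-1, 2}; vs Scissors: 6 > each of {4, 0}.

Scissors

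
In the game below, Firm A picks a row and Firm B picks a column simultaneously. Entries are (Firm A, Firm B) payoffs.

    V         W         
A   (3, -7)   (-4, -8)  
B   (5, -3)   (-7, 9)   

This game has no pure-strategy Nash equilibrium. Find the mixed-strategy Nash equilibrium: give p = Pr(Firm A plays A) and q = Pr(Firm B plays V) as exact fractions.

p = 12/13, q = 3/5

Each player's mixing probability is pinned down by making the *other* player indifferent.
Firm B indifferent between V and W: p·(-7) + (1−p)·(-3) = p·(-8) + (1−p)·9 ⟹ (-3) + (-4)p = 9 + (-17)p ⟹ p = 12/13.
Firm A indifferent between A and B: q·3 + (1−q)·(-4) = q·5 + (1−q)·(-7) ⟹ (-4) + 7q = (-7) + 12q ⟹ q = 3/5.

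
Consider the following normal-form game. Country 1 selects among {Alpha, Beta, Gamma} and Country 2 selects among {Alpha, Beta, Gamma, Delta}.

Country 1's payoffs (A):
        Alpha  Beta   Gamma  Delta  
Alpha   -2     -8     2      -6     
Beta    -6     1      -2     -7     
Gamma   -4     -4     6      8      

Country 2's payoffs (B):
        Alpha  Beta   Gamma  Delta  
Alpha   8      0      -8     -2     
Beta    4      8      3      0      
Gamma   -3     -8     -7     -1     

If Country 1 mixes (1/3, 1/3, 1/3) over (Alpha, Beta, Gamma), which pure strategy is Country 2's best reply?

Alpha

Country 2's best reply maximizes expected payoff against the mix.
Alpha: (1/3)·8 + (1/3)·4 + (1/3)·(-3) = 3
Beta: (1/3)·0 + (1/3)·8 + (1/3)·(-8) = 0
Gamma: (1/3)·(-8) + (1/3)·3 + (1/3)·(-7) = -4
Delta: (1/3)·(-2) + (1/3)·0 + (1/3)·(-1) = -1
Highest expected payoff is 3, from Alpha.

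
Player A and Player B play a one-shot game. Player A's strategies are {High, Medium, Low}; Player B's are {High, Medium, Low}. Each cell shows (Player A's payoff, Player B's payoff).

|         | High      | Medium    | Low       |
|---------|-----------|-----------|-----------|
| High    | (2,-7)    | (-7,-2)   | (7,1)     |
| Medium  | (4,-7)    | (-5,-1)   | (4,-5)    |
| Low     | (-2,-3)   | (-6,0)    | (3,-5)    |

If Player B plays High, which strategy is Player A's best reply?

With Player B fixed at High, Player A's payoffs are: High → 2, Medium → 4, Low → -2.
The maximum is 4, achieved by Medium.

Medium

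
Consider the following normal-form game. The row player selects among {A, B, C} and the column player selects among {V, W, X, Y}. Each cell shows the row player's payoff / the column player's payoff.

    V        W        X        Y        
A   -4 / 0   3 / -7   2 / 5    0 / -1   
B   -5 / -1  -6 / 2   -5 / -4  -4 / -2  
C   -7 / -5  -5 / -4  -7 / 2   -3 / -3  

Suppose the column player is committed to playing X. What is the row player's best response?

A

With the column player fixed at X, the row player's payoffs are: A → 2, B → -5, C → -7.
The maximum is 2, achieved by A.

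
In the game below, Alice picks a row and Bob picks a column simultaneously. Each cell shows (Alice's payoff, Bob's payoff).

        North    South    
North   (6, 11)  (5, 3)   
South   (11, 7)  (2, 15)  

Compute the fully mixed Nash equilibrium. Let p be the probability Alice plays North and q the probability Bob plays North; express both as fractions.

In a mixed NE each player is indifferent between their pure strategies, so the opponent's mix sets the indifference.
Bob indifferent between North and South: p·11 + (1−p)·7 = p·3 + (1−p)·15 ⟹ 7 + 4p = 15 + (-12)p ⟹ p = 1/2.
Alice indifferent between North and South: q·6 + (1−q)·5 = q·11 + (1−q)·2 ⟹ 5 + 1q = 2 + 9q ⟹ q = 3/8.

p = 1/2, q = 3/8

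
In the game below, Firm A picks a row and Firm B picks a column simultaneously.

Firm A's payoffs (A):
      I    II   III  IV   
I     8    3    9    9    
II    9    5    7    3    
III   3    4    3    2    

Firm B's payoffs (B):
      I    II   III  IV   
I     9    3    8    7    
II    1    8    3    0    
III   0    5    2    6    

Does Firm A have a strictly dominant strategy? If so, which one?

None

A strategy is strictly dominant if it gives Firm A a strictly higher payoff than every other strategy, against every choice by the opponent.
I is not dominant: against I, II gives 9 > 8.
II is not dominant: against III, I gives 9 > 7.
III is not dominant: against I, I gives 8 > 3.
No single strategy is best against every opponent action.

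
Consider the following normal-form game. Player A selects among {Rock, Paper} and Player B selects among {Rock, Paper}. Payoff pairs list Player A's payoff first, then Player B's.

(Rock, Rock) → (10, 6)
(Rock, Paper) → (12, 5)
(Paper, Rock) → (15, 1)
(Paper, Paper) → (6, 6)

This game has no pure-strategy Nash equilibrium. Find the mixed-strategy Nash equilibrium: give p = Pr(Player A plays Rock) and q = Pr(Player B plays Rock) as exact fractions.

In a mixed NE each player is indifferent between their pure strategies, so the opponent's mix sets the indifference.
Player B indifferent between Rock and Paper: p·6 + (1−p)·1 = p·5 + (1−p)·6 ⟹ 1 + 5p = 6 + (-1)p ⟹ p = 5/6.
Player A indifferent between Rock and Paper: q·10 + (1−q)·12 = q·15 + (1−q)·6 ⟹ 12 + (-2)q = 6 + 9q ⟹ q = 6/11.

p = 5/6, q = 6/11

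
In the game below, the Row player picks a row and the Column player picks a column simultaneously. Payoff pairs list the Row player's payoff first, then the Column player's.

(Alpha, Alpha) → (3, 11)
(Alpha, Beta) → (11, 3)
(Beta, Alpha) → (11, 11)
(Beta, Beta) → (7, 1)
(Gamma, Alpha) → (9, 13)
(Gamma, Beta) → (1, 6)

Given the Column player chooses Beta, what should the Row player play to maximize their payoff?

Alpha

With the Column player fixed at Beta, the Row player's payoffs are: Alpha → 11, Beta → 7, Gamma → 1.
The maximum is 11, achieved by Alpha.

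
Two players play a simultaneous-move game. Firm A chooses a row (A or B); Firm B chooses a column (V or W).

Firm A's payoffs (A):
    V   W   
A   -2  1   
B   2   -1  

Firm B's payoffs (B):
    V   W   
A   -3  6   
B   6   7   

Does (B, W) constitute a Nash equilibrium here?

No

Holding Firm B at W: Firm A gets -1 from B but could get 1 by switching to A. Firm A has a profitable deviation.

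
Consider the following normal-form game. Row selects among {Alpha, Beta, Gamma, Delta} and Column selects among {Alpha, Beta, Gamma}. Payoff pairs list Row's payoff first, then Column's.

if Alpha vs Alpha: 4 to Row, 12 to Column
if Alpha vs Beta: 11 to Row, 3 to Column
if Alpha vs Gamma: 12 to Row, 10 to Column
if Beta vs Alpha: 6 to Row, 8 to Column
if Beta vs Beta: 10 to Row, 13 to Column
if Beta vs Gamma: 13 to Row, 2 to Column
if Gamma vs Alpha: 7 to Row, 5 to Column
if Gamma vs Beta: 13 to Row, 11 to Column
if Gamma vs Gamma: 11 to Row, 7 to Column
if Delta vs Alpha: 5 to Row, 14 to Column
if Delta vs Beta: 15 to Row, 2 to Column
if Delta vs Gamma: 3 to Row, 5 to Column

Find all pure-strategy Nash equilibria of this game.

None

Check mutual best responses: a cell is a NE iff neither player can gain by unilaterally deviating.
Row's best responses — vs Alpha: Gamma (payoff 7); vs Beta: Delta (payoff 15); vs Gamma: Beta (payoff 13).
Column's best responses — vs Alpha: Alpha (payoff 12); vs Beta: Beta (payoff 13); vs Gamma: Beta (payoff 11); vs Delta: Alpha (payoff 14).
No cell has both players best-responding. For instance, Row's best reply to Alpha is Gamma, but against Gamma Column prefers Beta over Alpha.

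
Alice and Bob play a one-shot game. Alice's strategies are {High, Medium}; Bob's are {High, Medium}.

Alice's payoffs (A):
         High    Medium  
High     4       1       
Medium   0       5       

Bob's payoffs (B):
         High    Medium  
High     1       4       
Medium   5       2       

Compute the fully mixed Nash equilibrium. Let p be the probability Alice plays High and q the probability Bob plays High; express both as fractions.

Each player's mixing probability is pinned down by making the *other* player indifferent.
Bob indifferent between High and Medium: p·1 + (1−p)·5 = p·4 + (1−p)·2 ⟹ 5 + (-4)p = 2 + 2p ⟹ p = 1/2.
Alice indifferent between High and Medium: q·4 + (1−q)·1 = q·0 + (1−q)·5 ⟹ 1 + 3q = 5 + (-5)q ⟹ q = 1/2.

p = 1/2, q = 1/2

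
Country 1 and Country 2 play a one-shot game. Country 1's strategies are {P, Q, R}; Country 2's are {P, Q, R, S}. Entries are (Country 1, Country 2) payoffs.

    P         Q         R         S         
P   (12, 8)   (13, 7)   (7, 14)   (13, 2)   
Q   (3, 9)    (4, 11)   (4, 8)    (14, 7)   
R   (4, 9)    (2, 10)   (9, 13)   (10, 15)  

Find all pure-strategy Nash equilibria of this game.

There is no pure-strategy Nash equilibrium

Check mutual best responses: a cell is a NE iff neither player can gain by unilaterally deviating.
Country 1's best responses — vs P: P (payoff 12); vs Q: P (payoff 13); vs R: R (payoff 9); vs S: Q (payoff 14).
Country 2's best responses — vs P: R (payoff 14); vs Q: Q (payoff 11); vs R: S (payoff 15).
No cell has both players best-responding. For instance, Country 1's best reply to P is P, but against P Country 2 prefers R over P.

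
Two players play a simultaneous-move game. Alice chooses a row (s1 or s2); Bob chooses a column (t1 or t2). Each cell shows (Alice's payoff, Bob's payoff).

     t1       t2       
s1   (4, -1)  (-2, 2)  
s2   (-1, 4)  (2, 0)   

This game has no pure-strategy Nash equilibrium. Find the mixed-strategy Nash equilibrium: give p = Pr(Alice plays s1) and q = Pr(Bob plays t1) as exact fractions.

In a mixed NE each player is indifferent between their pure strategies, so the opponent's mix sets the indifference.
Bob indifferent between t1 and t2: p·(-1) + (1−p)·4 = p·2 + (1−p)·0 ⟹ 4 + (-5)p = 0 + 2p ⟹ p = 4/7.
Alice indifferent between s1 and s2: q·4 + (1−q)·(-2) = q·(-1) + (1−q)·2 ⟹ (-2) + 6q = 2 + (-3)q ⟹ q = 4/9.

p = 4/7, q = 4/9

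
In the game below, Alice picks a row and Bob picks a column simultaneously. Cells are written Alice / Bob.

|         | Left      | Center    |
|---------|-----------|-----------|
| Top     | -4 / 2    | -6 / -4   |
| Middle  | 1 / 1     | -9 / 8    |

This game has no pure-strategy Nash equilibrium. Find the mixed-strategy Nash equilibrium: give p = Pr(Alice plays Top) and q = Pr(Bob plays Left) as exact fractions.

In a mixed NE each player is indifferent between their pure strategies, so the opponent's mix sets the indifference.
Bob indifferent between Left and Center: p·2 + (1−p)·1 = p·(-4) + (1−p)·8 ⟹ 1 + 1p = 8 + (-12)p ⟹ p = 7/13.
Alice indifferent between Top and Middle: q·(-4) + (1−q)·(-6) = q·1 + (1−q)·(-9) ⟹ (-6) + 2q = (-9) + 10q ⟹ q = 3/8.

p = 7/13, q = 3/8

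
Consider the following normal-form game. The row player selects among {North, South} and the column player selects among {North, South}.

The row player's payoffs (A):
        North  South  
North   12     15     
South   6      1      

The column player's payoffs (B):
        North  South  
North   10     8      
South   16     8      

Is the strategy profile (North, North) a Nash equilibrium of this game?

Holding the column player at North: the row player gets 12 from North, versus 6 from South. No profitable deviation for the row player.
Holding the row player at North: the column player gets 10 from North, versus 8 from South. No profitable deviation for the column player either.

Yes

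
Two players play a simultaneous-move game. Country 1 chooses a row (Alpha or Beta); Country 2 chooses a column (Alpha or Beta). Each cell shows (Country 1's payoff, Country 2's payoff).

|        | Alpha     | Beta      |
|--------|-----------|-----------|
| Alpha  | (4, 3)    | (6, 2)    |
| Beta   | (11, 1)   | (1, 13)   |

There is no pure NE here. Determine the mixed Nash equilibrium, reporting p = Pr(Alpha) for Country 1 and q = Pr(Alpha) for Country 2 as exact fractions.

Each player's mixing probability is pinned down by making the *other* player indifferent.
Country 2 indifferent between Alpha and Beta: p·3 + (1−p)·1 = p·2 + (1−p)·13 ⟹ 1 + 2p = 13 + (-11)p ⟹ p = 12/13.
Country 1 indifferent between Alpha and Beta: q·4 + (1−q)·6 = q·11 + (1−q)·1 ⟹ 6 + (-2)q = 1 + 10q ⟹ q = 5/12.

p = 12/13, q = 5/12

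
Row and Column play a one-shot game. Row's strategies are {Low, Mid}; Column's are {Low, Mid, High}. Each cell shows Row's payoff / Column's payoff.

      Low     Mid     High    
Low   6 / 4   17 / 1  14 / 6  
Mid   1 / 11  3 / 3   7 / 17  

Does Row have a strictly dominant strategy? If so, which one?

Check whether one of Row's strategies beats all alternatives regardless of what the opponent does.
Low strictly dominates: vs Low: 6 > 1; vs Mid: 17 > 3; vs High: 14 > 7.

Low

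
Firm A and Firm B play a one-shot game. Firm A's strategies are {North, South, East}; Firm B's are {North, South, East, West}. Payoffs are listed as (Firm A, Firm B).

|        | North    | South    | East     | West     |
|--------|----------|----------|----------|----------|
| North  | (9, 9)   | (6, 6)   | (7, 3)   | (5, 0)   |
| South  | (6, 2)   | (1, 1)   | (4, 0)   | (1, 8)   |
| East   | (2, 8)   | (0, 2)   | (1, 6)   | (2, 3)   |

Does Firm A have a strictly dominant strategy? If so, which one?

North

A strategy is strictly dominant if it gives Firm A a strictly higher payoff than every other strategy, against every choice by the opponent.
North strictly dominates: vs North: 9 > each of {6, 2}; vs South: 6 > each of {1, 0}; vs East: 7 > each of {4, 1}; vs West: 5 > each of {1, 2}.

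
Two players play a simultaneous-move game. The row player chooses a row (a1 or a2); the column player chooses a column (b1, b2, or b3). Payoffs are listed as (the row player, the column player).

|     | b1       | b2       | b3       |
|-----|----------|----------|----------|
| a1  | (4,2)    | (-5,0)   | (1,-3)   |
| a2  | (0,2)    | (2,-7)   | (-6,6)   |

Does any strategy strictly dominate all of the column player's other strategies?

A strategy is strictly dominant if it gives the column player a strictly higher payoff than every other strategy, against every choice by the opponent.
b1 is not dominant: against a2, b3 gives 6 > 2.
b2 is not dominant: against a1, b1 gives 2 > 0.
b3 is not dominant: against a1, b1 gives 2 > -3.
No single strategy is best against every opponent action.

None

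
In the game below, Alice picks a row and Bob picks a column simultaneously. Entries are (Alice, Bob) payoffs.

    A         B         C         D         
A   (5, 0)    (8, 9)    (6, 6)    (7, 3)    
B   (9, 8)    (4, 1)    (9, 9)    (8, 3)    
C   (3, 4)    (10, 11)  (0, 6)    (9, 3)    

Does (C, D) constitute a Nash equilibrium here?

Holding Bob at D: Alice gets 9 from C, versus 7 from A, 8 from B. No profitable deviation for Alice.
Holding Alice at C: Bob gets 3 from D but could get 11 by switching to B. Bob has a profitable deviation.

No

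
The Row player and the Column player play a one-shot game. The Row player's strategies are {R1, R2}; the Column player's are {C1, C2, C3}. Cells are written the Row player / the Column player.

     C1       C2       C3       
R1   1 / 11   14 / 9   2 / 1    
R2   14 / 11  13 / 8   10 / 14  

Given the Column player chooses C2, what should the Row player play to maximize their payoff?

With the Column player fixed at C2, the Row player's payoffs are: R1 → 14, R2 → 13.
The maximum is 14, achieved by R1.

R1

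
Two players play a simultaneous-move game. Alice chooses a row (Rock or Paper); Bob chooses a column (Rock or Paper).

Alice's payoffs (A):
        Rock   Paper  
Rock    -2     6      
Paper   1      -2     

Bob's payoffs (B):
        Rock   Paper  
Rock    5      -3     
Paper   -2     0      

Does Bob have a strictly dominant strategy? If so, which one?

Check whether one of Bob's strategies beats all alternatives regardless of what the opponent does.
Rock is not dominant: against Paper, Paper gives 0 > -2.
Paper is not dominant: against Rock, Rock gives 5 > -3.
No single strategy is best against every opponent action.

No strictly dominant strategy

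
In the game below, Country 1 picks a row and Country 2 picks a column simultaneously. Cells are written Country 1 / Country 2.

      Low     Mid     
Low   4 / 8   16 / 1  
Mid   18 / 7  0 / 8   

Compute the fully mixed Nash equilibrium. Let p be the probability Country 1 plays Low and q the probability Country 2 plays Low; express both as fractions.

p = 1/8, q = 8/15

Each player's mixing probability is pinned down by making the *other* player indifferent.
Country 2 indifferent between Low and Mid: p·8 + (1−p)·7 = p·1 + (1−p)·8 ⟹ 7 + 1p = 8 + (-7)p ⟹ p = 1/8.
Country 1 indifferent between Low and Mid: q·4 + (1−q)·16 = q·18 + (1−q)·0 ⟹ 16 + (-12)q = 0 + 18q ⟹ q = 8/15.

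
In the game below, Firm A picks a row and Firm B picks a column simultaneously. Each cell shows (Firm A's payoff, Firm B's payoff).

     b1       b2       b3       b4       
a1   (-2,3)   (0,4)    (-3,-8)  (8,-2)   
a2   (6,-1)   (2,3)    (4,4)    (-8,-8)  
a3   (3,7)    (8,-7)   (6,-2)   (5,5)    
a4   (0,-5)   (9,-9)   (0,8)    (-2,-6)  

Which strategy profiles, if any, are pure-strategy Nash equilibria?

A profile is a Nash equilibrium when each player is best-responding to the other.
Firm A's best responses — vs b1: a2 (payoff 6); vs b2: a4 (payoff 9); vs b3: a3 (payoff 6); vs b4: a1 (payoff 8).
Firm B's best responses — vs a1: b2 (payoff 4); vs a2: b3 (payoff 4); vs a3: b1 (payoff 7); vs a4: b3 (payoff 8).
No cell has both players best-responding. For instance, Firm A's best reply to b2 is a4, but against a4 Firm B prefers b3 over b2.

None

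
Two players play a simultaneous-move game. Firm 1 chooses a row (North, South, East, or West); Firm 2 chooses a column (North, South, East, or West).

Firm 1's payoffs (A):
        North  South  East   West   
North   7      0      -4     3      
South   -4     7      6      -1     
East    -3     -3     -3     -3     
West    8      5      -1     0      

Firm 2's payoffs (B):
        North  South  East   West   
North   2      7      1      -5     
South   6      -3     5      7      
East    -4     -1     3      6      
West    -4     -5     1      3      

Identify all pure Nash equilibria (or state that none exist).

There is no pure-strategy Nash equilibrium

A profile is a Nash equilibrium when each player is best-responding to the other.
Firm 1's best responses — vs North: West (payoff 8); vs South: South (payoff 7); vs East: South (payoff 6); vs West: North (payoff 3).
Firm 2's best responses — vs North: South (payoff 7); vs South: West (payoff 7); vs East: West (payoff 6); vs West: West (payoff 3).
No cell has both players best-responding. For instance, Firm 1's best reply to East is South, but against South Firm 2 prefers West over East.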